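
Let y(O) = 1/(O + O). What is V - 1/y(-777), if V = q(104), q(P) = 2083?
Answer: 3637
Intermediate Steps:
y(O) = 1/(2*O)
V = 2083
V - 1/y(-777) = 2083 - 1/((½)/(-777)) = 2083 - 1/((½)*(-1/777)) = 2083 - 1/(-1/1554) = 2083 - 1*(-1554) = 2083 + 1554 = 3637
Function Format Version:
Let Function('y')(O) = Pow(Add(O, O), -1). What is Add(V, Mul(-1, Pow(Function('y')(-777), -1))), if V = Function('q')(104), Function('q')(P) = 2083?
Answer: 3637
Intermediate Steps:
Function('y')(O) = Mul(Rational(1, 2), Pow(O, -1)) (Function('y')(O) = Pow(Mul(2, O), -1) = Mul(Rational(1, 2), Pow(O, -1)))
V = 2083
Add(V, Mul(-1, Pow(Function('y')(-777), -1))) = Add(2083, Mul(-1, Pow(Mul(Rational(1, 2), Pow(-777, -1)), -1))) = Add(2083, Mul(-1, Pow(Mul(Rational(1, 2), Rational(-1, 777)), -1))) = Add(2083, Mul(-1, Pow(Rational(-1, 1554), -1))) = Add(2083, Mul(-1, -1554)) = Add(2083, 1554) = 3637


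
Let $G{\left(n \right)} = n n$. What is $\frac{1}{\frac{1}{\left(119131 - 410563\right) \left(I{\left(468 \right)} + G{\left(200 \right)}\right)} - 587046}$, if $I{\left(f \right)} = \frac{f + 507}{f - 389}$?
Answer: $- \frac{921209266200}{540792214885645279} \approx -1.7034 \cdot 10^{-6}$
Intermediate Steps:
$I{\left(f \right)} = \frac{507 + f}{-389 + f}$
$G{\left(n \right)} = n^{2}$
$\frac{1}{\frac{1}{\left(119131 - 410563\right) \left(I{\left(468 \right)} + G{\left(200 \right)}\right)} - 587046} = \frac{1}{\frac{1}{\left(119131 - 410563\right) \left(\frac{507 + 468}{-389 + 468} + 200^{2}\right)} - 587046} = \frac{1}{\frac{1}{\left(-291432\right) \left(\frac{1}{79} \cdot 975 + 40000\right)} - 587046} = \frac{1}{\frac{1}{\left(-291432\right) \left(\frac{975}{79} + 40000\right)} - 587046} = \frac{1}{\frac{1}{\left(-291432\right) \frac{3160975}{79}} - 587046} = \frac{1}{\frac{1}{- \frac{921209266200}{79}} - 587046} = \frac{1}{- \frac{79}{921209266200} - 587046} = \frac{1}{- \frac{540792214885645279}{921209266200}} = - \frac{921209266200}{540792214885645279}$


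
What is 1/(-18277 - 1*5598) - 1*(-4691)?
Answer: 111997624/23875 ≈ 4691.0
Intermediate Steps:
1/(-18277 - 1*5598) - 1*(-4691) = 1/(-18277 - 5598) + 4691 = 1/(-23875) + 4691 = -1/23875 + 4691 = 111997624/23875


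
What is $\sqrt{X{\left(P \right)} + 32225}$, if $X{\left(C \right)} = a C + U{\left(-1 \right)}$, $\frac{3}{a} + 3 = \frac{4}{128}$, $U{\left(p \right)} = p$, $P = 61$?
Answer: $\frac{8 \sqrt{4535395}}{95} \approx 179.34$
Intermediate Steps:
$a = - \frac{96}{95}$ ($a = \frac{3}{-3 + \frac{4}{128}} = \frac{3}{-3 + 4 \cdot \frac{1}{128}} = \frac{3}{-3 + \frac{1}{32}} = \frac{3}{- \frac{95}{32}} = 3 \left(- \frac{32}{95}\right) = - \frac{96}{95} \approx -1.0105$)
$X{\left(C \right)} = -1 - \frac{96 C}{95}$ ($X{\left(C \right)} = - \frac{96 C}{95} - 1 = -1 - \frac{96 C}{95}$)
$\sqrt{X{\left(P \right)} + 32225} = \sqrt{\left(-1 - \frac{5856}{95}\right) + 32225} = \sqrt{- \frac{5951}{95} + 32225} = \sqrt{\frac{3055424}{95}} = \frac{8 \sqrt{4535395}}{95}$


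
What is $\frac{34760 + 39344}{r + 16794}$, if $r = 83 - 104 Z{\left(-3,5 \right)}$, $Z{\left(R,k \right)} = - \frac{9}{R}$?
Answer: $\frac{74104}{16565} \approx 4.4735$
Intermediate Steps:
$r = -229$ ($r = 83 - 104 \left(- \frac{9}{-3}\right) = 83 - 104 \left(\left(-9\right) \left(- \frac{1}{3}\right)\right) = 83 - 312 = -229$)
$\frac{34760 + 39344}{r + 16794} = \frac{34760 + 39344}{-229 + 16794} = \frac{74104}{16565}$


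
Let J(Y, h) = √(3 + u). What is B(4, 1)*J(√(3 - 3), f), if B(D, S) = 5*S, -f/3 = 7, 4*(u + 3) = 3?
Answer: 5*√3/2 ≈ 4.3301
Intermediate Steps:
u = -9/4 (u = -3 + (¼)*3 = -3 + ¾ = -9/4 ≈ -2.2500)
f = -21 (f = -3*7 = -21)
J(Y, h) = √3/2 (J(Y, h) = √(3 - 9/4) = √(¾) = √3/2)
B(4, 1)*J(√(3 - 3), f) = (5*1)*(√3/2) = 5*(√3/2) = 5*√3/2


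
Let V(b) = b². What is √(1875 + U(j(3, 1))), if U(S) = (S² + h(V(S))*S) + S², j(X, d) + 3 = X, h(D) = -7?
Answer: 25*√3 ≈ 43.301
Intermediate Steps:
j(X, d) = -3 + X
U(S) = -7*S + 2*S² (U(S) = (S² - 7*S) + S² = -7*S + 2*S²)
√(1875 + U(j(3, 1))) = √(1875 + (-3 + 3)*(-7 + 2*(-3 + 3))) = √(1875 + 0*(-7 + 2*0)) = √(1875 + 0*(-7 + 0)) = √(1875 + 0*(-7)) = √(1875 + 0) = √1875 = 25*√3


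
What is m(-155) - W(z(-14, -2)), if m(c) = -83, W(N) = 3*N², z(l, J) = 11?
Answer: -446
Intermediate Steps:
m(-155) - W(z(-14, -2)) = -83 - 3*11² = -83 - 3*121 = -83 - 1*363 = -83 - 363 = -446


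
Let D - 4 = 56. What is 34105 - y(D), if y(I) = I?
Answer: 34045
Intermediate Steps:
D = 60 (D = 4 + 56 = 60)
34105 - y(D) = 34105 - 1*60 = 34105 - 60 = 34045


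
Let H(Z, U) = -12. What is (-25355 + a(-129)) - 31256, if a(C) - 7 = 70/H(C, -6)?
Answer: -339659/6 ≈ -56610.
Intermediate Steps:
a(C) = 7/6 (a(C) = 7 + 70/(-12) = 7 + 70*(-1/12) = 7 - 35/6 = 7/6)
(-25355 + a(-129)) - 31256 = (-25355 + 7/6) - 31256 = -152123/6 - 31256 = -339659/6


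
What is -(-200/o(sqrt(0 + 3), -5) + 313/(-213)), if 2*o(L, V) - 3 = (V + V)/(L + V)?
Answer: 5035187/63687 - 2000*sqrt(3)/299 ≈ 67.476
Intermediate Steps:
o(L, V) = 3/2 + V/(L + V) (o(L, V) = 3/2 + ((V + V)/(L + V))/2 = 3/2 + ((2*V)/(L + V))/2 = 3/2 + (2*V/(L + V))/2 = 3/2 + V/(L + V))
-(-200/o(sqrt(0 + 3), -5) + 313/(-213)) = -(-200*2*(sqrt(0 + 3) - 5)/(3*sqrt(0 + 3) + 5*(-5)) + 313/(-213)) = -(-200*2*(sqrt(3) - 5)/(3*sqrt(3) - 25) + 313*(-1/213)) = -(-200*2*(-5 + sqrt(3))/(-25 + 3*sqrt(3)) - 313/213) = -(-400*(-5 + sqrt(3))/(-25 + 3*sqrt(3)) - 313/213) = -(-313/213 - 400*(-5 + sqrt(3))/(-25 + 3*sqrt(3))) = 313/213 + 400*(-5 + sqrt(3))/(-25 + 3*sqrt(3))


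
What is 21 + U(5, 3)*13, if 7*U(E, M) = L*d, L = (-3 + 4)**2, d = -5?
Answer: 82/7 ≈ 11.714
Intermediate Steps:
L = 1 (L = 1**2 = 1)
U(E, M) = -5/7 (U(E, M) = (1*(-5))/7 = (1/7)*(-5) = -5/7)
21 + U(5, 3)*13 = 21 - 5/7*13 = 21 - 65/7 = 82/7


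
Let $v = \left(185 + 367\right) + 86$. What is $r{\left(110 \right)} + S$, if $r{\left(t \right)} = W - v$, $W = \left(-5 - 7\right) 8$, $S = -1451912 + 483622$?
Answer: $-969024$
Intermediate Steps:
$S = -968290$
$v = 638$ ($v = 552 + 86 = 638$)
$W = -96$ ($W = \left(-12\right) 8 = -96$)
$r{\left(t \right)} = -734$ ($r{\left(t \right)} = -96 - 638 = -734$)
$r{\left(110 \right)} + S = -734 - 968290 = -969024$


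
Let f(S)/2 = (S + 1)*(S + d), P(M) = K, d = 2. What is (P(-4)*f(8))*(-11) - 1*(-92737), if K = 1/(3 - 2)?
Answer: 90757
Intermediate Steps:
K = 1 (K = 1/1 = 1)
P(M) = 1
f(S) = 2*(1 + S)*(2 + S) (f(S) = 2*((S + 1)*(S + 2)) = 2*((1 + S)*(2 + S)) = 2*(1 + S)*(2 + S))
(P(-4)*f(8))*(-11) - 1*(-92737) = (1*(4 + 2*8**2 + 6*8))*(-11) - 1*(-92737) = (1*(4 + 2*64 + 48))*(-11) + 92737 = (1*(4 + 128 + 48))*(-11) + 92737 = (1*180)*(-11) + 92737 = 180*(-11) + 92737 = -1980 + 92737 = 90757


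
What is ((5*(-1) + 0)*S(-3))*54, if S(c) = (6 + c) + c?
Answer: 0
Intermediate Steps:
S(c) = 6 + 2*c
((5*(-1) + 0)*S(-3))*54 = ((5*(-1) + 0)*(6 + 2*(-3)))*54 = ((-5 + 0)*(6 - 6))*54 = -5*0*54 = 0*54 = 0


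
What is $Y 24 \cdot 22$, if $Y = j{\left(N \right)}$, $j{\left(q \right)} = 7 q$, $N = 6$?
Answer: $22176$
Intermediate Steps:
$Y = 42$ ($Y = 7 \cdot 6 = 42$)
$Y 24 \cdot 22 = 42 \cdot 24 \cdot 22 = 1008 \cdot 22 = 22176$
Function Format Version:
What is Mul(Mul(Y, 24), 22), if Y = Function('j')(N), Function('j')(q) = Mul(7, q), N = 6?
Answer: 22176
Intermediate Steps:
Y = 42 (Y = Mul(7, 6) = 42)
Mul(Mul(Y, 24), 22) = Mul(Mul(42, 24), 22) = Mul(1008, 22) = 22176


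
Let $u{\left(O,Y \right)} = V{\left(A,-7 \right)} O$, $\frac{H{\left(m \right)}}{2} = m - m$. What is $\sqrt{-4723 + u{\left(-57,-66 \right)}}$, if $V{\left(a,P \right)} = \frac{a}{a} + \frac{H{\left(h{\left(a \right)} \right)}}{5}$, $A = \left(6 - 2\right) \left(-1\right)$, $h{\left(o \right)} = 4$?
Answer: $2 i \sqrt{1195} \approx 69.138 i$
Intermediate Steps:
$H{\left(m \right)} = 0$ ($H{\left(m \right)} = 2 \left(m - m\right) = 2 \cdot 0 = 0$)
$A = -4$ ($A = 4 \left(-1\right) = -4$)
$V{\left(a,P \right)} = 1$ ($V{\left(a,P \right)} = \frac{a}{a} + \frac{0}{5} = 1 + 0 \cdot \frac{1}{5} = 1 + 0 = 1$)
$u{\left(O,Y \right)} = O$ ($u{\left(O,Y \right)} = 1 O = O$)
$\sqrt{-4723 + u{\left(-57,-66 \right)}} = \sqrt{-4723 - 57} = \sqrt{-4780} = 2 i \sqrt{1195}$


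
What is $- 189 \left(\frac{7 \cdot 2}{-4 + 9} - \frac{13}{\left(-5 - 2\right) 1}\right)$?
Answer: $- \frac{4401}{5} \approx -880.2$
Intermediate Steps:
$- 189 \left(\frac{7 \cdot 2}{-4 + 9} - \frac{13}{\left(-5 - 2\right) 1}\right) = - 189 \left(\frac{14}{5} - \frac{13}{\left(-7\right) 1}\right) = - 189 \left(14 \cdot \frac{1}{5} - \frac{13}{-7}\right) = - 189 \left(\frac{14}{5} - - \frac{13}{7}\right) = - 189 \left(\frac{14}{5} + \frac{13}{7}\right) = \left(-189\right) \frac{163}{35} = - \frac{4401}{5}$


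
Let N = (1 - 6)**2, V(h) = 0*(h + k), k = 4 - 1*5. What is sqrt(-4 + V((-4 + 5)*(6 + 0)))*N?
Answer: 50*I ≈ 50.0*I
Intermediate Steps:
k = -1 (k = 4 - 5 = -1)
V(h) = 0 (V(h) = 0*(h - 1) = 0*(-1 + h) = 0)
N = 25 (N = (-5)**2 = 25)
sqrt(-4 + V((-4 + 5)*(6 + 0)))*N = sqrt(-4 + 0)*25 = sqrt(-4)*25 = (2*I)*25 = 50*I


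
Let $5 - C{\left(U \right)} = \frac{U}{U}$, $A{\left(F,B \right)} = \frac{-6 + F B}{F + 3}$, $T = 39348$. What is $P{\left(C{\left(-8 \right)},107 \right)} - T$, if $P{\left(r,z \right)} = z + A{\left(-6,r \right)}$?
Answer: $-39231$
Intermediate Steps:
$A{\left(F,B \right)} = \frac{-6 + B F}{3 + F}$
$C{\left(U \right)} = 4$ ($C{\left(U \right)} = 5 - \frac{U}{U} = 5 - 1 = 4$)
$P{\left(r,z \right)} = 2 + z + 2 r$ ($P{\left(r,z \right)} = z + \frac{-6 + r \left(-6\right)}{3 - 6} = z + \frac{-6 - 6 r}{-3} = z - \frac{-6 - 6 r}{3} = z + \left(2 + 2 r\right) = 2 + z + 2 r$)
$P{\left(C{\left(-8 \right)},107 \right)} - T = \left(2 + 107 + 2 \cdot 4\right) - 39348 = \left(2 + 107 + 8\right) - 39348 = 117 - 39348 = -39231$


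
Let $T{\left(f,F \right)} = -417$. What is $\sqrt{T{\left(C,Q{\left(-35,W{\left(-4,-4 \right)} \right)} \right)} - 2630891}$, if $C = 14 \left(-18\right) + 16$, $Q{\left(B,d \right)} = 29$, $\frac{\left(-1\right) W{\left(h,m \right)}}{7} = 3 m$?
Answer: $2 i \sqrt{657827} \approx 1622.1 i$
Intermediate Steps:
$W{\left(h,m \right)} = - 21 m$ ($W{\left(h,m \right)} = - 7 \cdot 3 m = - 21 m$)
$C = -236$ ($C = -252 + 16 = -236$)
$\sqrt{T{\left(C,Q{\left(-35,W{\left(-4,-4 \right)} \right)} \right)} - 2630891} = \sqrt{-417 - 2630891} = \sqrt{-2631308} = 2 i \sqrt{657827}$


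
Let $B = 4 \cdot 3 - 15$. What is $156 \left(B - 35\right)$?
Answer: $-5928$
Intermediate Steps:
$B = -3$ ($B = 12 - 15 = -3$)
$156 \left(B - 35\right) = 156 \left(-3 - 35\right) = 156 \left(-38\right) = -5928$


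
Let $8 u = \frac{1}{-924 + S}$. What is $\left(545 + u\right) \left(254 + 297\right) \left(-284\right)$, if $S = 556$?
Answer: $- \frac{62768822959}{736} \approx -8.5284 \cdot 10^{7}$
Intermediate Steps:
$u = - \frac{1}{2944}$ ($u = \frac{1}{8 \left(-924 + 556\right)} = \frac{1}{8 \left(-368\right)} = \frac{1}{8} \left(- \frac{1}{368}\right) = - \frac{1}{2944} \approx -0.00033967$)
$\left(545 + u\right) \left(254 + 297\right) \left(-284\right) = \left(545 - \frac{1}{2944}\right) \left(254 + 297\right) \left(-284\right) = \frac{1604479}{2944} \cdot 551 \left(-284\right) = \frac{884067929}{2944} \left(-284\right) = - \frac{62768822959}{736}$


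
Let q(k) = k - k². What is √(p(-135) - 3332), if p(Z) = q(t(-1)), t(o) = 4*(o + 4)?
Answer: 2*I*√866 ≈ 58.856*I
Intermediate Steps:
t(o) = 16 + 4*o (t(o) = 4*(4 + o) = 16 + 4*o)
p(Z) = -132 (p(Z) = (16 + 4*(-1))*(1 - (16 + 4*(-1))) = (16 - 4)*(1 - (16 - 4)) = 12*(1 - 1*12) = 12*(1 - 12) = 12*(-11) = -132)
√(p(-135) - 3332) = √(-132 - 3332) = √(-3464) = 2*I*√866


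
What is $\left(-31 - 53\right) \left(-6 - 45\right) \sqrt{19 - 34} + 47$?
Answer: $47 + 4284 i \sqrt{15} \approx 47.0 + 16592.0 i$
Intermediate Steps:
$\left(-31 - 53\right) \left(-6 - 45\right) \sqrt{19 - 34} + 47 = \left(-84\right) \left(-51\right) \sqrt{-15} + 47 = 4284 i \sqrt{15} + 47 = 47 + 4284 i \sqrt{15}$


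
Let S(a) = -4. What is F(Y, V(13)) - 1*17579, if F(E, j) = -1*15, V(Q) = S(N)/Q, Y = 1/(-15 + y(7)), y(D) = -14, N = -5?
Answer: -17594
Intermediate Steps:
Y = -1/29 (Y = 1/(-15 - 14) = 1/(-29) = -1/29 ≈ -0.034483)
V(Q) = -4/Q
F(E, j) = -15
F(Y, V(13)) - 1*17579 = -15 - 1*17579 = -15 - 17579 = -17594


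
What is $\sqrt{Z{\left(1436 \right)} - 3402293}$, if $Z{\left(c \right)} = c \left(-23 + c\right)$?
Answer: $35 i \sqrt{1121} \approx 1171.8 i$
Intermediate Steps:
$\sqrt{Z{\left(1436 \right)} - 3402293} = \sqrt{1436 \left(-23 + 1436\right) - 3402293} = \sqrt{1436 \cdot 1413 - 3402293} = \sqrt{2029068 - 3402293} = \sqrt{-1373225} = 35 i \sqrt{1121}$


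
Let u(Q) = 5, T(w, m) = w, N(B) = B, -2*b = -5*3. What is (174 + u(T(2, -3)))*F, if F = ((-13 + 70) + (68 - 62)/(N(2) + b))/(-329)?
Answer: -196005/6251 ≈ -31.356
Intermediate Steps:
b = 15/2 (b = -(-5)*3/2 = -½*(-15) = 15/2 ≈ 7.5000)
F = -1095/6251 (F = ((-13 + 70) + (68 - 62)/(2 + 15/2))/(-329) = (57 + 6/(19/2))*(-1/329) = (57 + 6*(2/19))*(-1/329) = (57 + 12/19)*(-1/329) = (1095/19)*(-1/329) = -1095/6251 ≈ -0.17517)
(174 + u(T(2, -3)))*F = (174 + 5)*(-1095/6251) = 179*(-1095/6251) = -196005/6251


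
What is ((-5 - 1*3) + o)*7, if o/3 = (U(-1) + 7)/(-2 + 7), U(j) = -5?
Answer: -238/5 ≈ -47.600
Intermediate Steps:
o = 6/5 (o = 3*((-5 + 7)/(-2 + 7)) = 3*(2/5) = 3*(2*(⅕)) = 3*(⅖) = 6/5 ≈ 1.2000)
((-5 - 1*3) + o)*7 = ((-5 - 1*3) + 6/5)*7 = ((-5 - 3) + 6/5)*7 = (-8 + 6/5)*7 = -34/5*7 = -238/5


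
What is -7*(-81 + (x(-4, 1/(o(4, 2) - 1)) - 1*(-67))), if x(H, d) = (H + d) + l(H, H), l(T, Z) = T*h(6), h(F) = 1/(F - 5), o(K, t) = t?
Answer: 147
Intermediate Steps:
h(F) = 1/(-5 + F)
l(T, Z) = T (l(T, Z) = T/(-5 + 6) = T/1 = T*1 = T)
x(H, d) = d + 2*H (x(H, d) = (H + d) + H = d + 2*H)
-7*(-81 + (x(-4, 1/(o(4, 2) - 1)) - 1*(-67))) = -7*(-81 + ((1/(2 - 1) + 2*(-4)) - 1*(-67))) = -7*(-81 + ((1/1 - 8) + 67)) = -7*(-81 + ((1 - 8) + 67)) = -7*(-81 + (-7 + 67)) = -7*(-81 + 60) = -7*(-21) = 147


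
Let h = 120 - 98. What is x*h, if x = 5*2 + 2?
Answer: 264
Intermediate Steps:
x = 12 (x = 10 + 2 = 12)
h = 22
x*h = 12*22 = 264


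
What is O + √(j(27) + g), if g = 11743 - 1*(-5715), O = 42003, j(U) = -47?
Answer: 42003 + √17411 ≈ 42135.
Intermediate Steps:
g = 17458 (g = 11743 + 5715 = 17458)
O + √(j(27) + g) = 42003 + √(-47 + 17458) = 42003 + √17411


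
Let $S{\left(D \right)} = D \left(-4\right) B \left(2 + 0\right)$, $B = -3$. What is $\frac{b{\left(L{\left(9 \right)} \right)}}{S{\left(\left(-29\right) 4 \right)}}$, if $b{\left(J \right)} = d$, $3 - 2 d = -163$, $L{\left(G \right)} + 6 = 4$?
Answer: $- \frac{83}{2784} \approx -0.029813$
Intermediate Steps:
$L{\left(G \right)} = -2$ ($L{\left(G \right)} = -6 + 4 = -2$)
$d = 83$ ($d = \frac{3}{2} - - \frac{163}{2} = \frac{3}{2} + \frac{163}{2} = 83$)
$b{\left(J \right)} = 83$
$S{\left(D \right)} = 24 D$ ($S{\left(D \right)} = D \left(-4\right) \left(-3\right) \left(2 + 0\right) = - 4 D \left(-3\right) 2 = 12 D 2 = 24 D$)
$\frac{b{\left(L{\left(9 \right)} \right)}}{S{\left(\left(-29\right) 4 \right)}} = \frac{83}{24 \left(\left(-29\right) 4\right)} = \frac{83}{24 \left(-116\right)} = \frac{83}{-2784} = 83 \left(- \frac{1}{2784}\right) = - \frac{83}{2784}$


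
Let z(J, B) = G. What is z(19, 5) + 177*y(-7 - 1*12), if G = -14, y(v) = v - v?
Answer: -14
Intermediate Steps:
y(v) = 0
z(J, B) = -14
z(19, 5) + 177*y(-7 - 1*12) = -14 + 177*0 = -14 + 0 = -14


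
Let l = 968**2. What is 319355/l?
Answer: 319355/937024 ≈ 0.34082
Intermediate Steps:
l = 937024
319355/l = 319355/937024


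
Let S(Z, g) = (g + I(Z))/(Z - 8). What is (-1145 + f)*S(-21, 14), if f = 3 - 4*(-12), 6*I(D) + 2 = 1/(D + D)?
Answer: 1883321/3654 ≈ 515.41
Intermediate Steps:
I(D) = -⅓ + 1/(12*D) (I(D) = -⅓ + 1/(6*(D + D)) = -⅓ + 1/(6*((2*D))) = -⅓ + (1/(2*D))/6 = -⅓ + 1/(12*D))
S(Z, g) = (g + (1 - 4*Z)/(12*Z))/(-8 + Z) (S(Z, g) = (g + (1 - 4*Z)/(12*Z))/(Z - 8) = (g + (1 - 4*Z)/(12*Z))/(-8 + Z))
f = 51 (f = 3 + 48 = 51)
(-1145 + f)*S(-21, 14) = (-1145 + 51)*((1/12 - ⅓*(-21) - 21*14)/((-21)*(-8 - 21))) = -(-1094)*(1/12 + 7 - 294)/(21*(-29)) = -(-1094)*(-1)*(-3443)/(21*29*12) = -1094*(-3443/7308) = 1883321/3654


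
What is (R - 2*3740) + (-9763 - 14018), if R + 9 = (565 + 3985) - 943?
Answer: -27663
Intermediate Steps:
R = 3598 (R = -9 + ((565 + 3985) - 943) = -9 + (4550 - 943) = -9 + 3607 = 3598)
(R - 2*3740) + (-9763 - 14018) = (3598 - 2*3740) + (-9763 - 14018) = (3598 - 7480) - 23781 = -3882 - 23781 = -27663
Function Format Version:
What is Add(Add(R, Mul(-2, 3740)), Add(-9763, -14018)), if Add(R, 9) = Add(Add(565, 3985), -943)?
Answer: -27663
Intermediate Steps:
R = 3598 (R = Add(-9, Add(Add(565, 3985), -943)) = Add(-9, Add(4550, -943)) = Add(-9, 3607) = 3598)
Add(Add(R, Mul(-2, 3740)), Add(-9763, -14018)) = Add(Add(3598, Mul(-2, 3740)), Add(-9763, -14018)) = Add(Add(3598, -7480), -23781) = Add(-3882, -23781) = -27663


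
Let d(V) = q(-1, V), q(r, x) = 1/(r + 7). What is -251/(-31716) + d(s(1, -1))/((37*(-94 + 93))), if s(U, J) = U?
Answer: 4001/1173492 ≈ 0.0034095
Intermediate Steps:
q(r, x) = 1/(7 + r)
d(V) = ⅙ (d(V) = 1/(7 - 1) = 1/6 = ⅙)
-251/(-31716) + d(s(1, -1))/((37*(-94 + 93))) = -251/(-31716) + 1/(6*((37*(-94 + 93)))) = -251*(-1/31716) + 1/(6*((37*(-1)))) = 251/31716 + (⅙)/(-37) = 251/31716 + (⅙)*(-1/37) = 251/31716 - 1/222 = 4001/1173492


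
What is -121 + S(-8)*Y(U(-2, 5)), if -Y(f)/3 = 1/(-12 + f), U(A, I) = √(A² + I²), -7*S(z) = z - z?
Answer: -121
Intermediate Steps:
S(z) = 0 (S(z) = -(z - z)/7 = -⅐*0 = 0)
Y(f) = -3/(-12 + f)
-121 + S(-8)*Y(U(-2, 5)) = -121 + 0*(-3/(-12 + √((-2)² + 5²))) = -121 + 0*(-3/(-12 + √(4 + 25))) = -121 + 0*(-3/(-12 + √29)) = -121 + 0 = -121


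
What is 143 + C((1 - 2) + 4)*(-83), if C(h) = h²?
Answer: -604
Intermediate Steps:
143 + C((1 - 2) + 4)*(-83) = 143 + ((1 - 2) + 4)²*(-83) = 143 + (-1 + 4)²*(-83) = 143 + 3²*(-83) = 143 + 9*(-83) = 143 - 747 = -604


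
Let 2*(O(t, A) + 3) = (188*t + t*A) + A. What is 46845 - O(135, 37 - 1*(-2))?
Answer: 31506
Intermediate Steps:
O(t, A) = -3 + A/2 + 94*t + A*t/2 (O(t, A) = -3 + ((188*t + t*A) + A)/2 = -3 + ((188*t + A*t) + A)/2 = -3 + (A + 188*t + A*t)/2 = -3 + (A/2 + 94*t + A*t/2) = -3 + A/2 + 94*t + A*t/2)
46845 - O(135, 37 - 1*(-2)) = 46845 - (-3 + (37 - 1*(-2))/2 + 94*135 + (½)*(37 - 1*(-2))*135) = 46845 - (-3 + (37 + 2)/2 + 12690 + (½)*(37 + 2)*135) = 46845 - (-3 + (½)*39 + 12690 + (½)*39*135) = 46845 - (-3 + 39/2 + 12690 + 5265/2) = 46845 - 1*15339 = 46845 - 15339 = 31506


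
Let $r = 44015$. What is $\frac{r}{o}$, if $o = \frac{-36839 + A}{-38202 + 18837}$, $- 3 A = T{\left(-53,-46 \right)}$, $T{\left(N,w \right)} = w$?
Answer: $\frac{2557051425}{110471} \approx 23147.0$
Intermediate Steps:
$A = \frac{46}{3}$ ($A = \left(- \frac{1}{3}\right) \left(-46\right) = \frac{46}{3} \approx 15.333$)
$o = \frac{110471}{58095}$ ($o = \frac{-36839 + \frac{46}{3}}{-38202 + 18837} = - \frac{110471}{3 \left(-19365\right)} = \left(- \frac{110471}{3}\right) \left(- \frac{1}{19365}\right) = \frac{110471}{58095} \approx 1.9016$)
$\frac{r}{o} = \frac{44015}{\frac{110471}{58095}} = 44015 \cdot \frac{58095}{110471} = \frac{2557051425}{110471}$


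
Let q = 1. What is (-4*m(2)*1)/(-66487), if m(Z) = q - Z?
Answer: -4/66487 ≈ -6.0162e-5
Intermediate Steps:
m(Z) = 1 - Z
(-4*m(2)*1)/(-66487) = (-4*(1 - 1*2)*1)/(-66487) = (-4*(1 - 2)*1)*(-1/66487) = (-4*(-1)*1)*(-1/66487) = (4*1)*(-1/66487) = 4*(-1/66487) = -4/66487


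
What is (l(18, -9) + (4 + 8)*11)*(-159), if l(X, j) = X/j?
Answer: -20670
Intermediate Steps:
(l(18, -9) + (4 + 8)*11)*(-159) = (18/(-9) + (4 + 8)*11)*(-159) = (18*(-⅑) + 12*11)*(-159) = (-2 + 132)*(-159) = 130*(-159) = -20670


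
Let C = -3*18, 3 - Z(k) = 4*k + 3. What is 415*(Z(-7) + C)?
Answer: -10790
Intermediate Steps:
Z(k) = -4*k (Z(k) = 3 - (4*k + 3) = 3 - (3 + 4*k) = 3 + (-3 - 4*k) = -4*k)
C = -54
415*(Z(-7) + C) = 415*(-4*(-7) - 54) = 415*(28 - 54) = 415*(-26) = -10790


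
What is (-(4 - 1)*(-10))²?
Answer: 900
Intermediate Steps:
(-(4 - 1)*(-10))² = (-1*3*(-10))² = (-3*(-10))² = 30² = 900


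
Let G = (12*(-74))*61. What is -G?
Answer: 54168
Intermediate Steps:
G = -54168 (G = -888*61 = -54168)
-G = -1*(-54168) = 54168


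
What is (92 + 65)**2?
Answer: 24649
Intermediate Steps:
(92 + 65)**2 = 157**2 = 24649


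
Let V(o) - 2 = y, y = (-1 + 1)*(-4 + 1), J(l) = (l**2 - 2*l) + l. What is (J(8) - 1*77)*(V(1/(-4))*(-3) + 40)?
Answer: -714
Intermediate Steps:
J(l) = l**2 - l
y = 0 (y = 0*(-3) = 0)
V(o) = 2 (V(o) = 2 + 0 = 2)
(J(8) - 1*77)*(V(1/(-4))*(-3) + 40) = (8*(-1 + 8) - 1*77)*(2*(-3) + 40) = (8*7 - 77)*(-6 + 40) = (56 - 77)*34 = -21*34 = -714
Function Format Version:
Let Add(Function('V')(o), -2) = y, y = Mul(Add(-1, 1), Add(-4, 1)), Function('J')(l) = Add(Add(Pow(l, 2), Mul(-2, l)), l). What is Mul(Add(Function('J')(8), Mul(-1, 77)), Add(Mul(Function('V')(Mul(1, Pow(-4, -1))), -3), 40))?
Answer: -714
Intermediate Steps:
Function('J')(l) = Add(Pow(l, 2), Mul(-1, l))
y = 0 (y = Mul(0, -3) = 0)
Function('V')(o) = 2 (Function('V')(o) = Add(2, 0) = 2)
Mul(Add(Function('J')(8), Mul(-1, 77)), Add(Mul(Function('V')(Mul(1, Pow(-4, -1))), -3), 40)) = Mul(Add(Mul(8, Add(-1, 8)), Mul(-1, 77)), Add(Mul(2, -3), 40)) = Mul(Add(Mul(8, 7), -77), Add(-6, 40)) = Mul(Add(56, -77), 34) = Mul(-21, 34) = -714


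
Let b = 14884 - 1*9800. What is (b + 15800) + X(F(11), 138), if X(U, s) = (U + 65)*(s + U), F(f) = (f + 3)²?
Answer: 108058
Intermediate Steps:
b = 5084 (b = 14884 - 9800 = 5084)
F(f) = (3 + f)²
X(U, s) = (65 + U)*(U + s)
(b + 15800) + X(F(11), 138) = (5084 + 15800) + (((3 + 11)²)² + 65*(3 + 11)² + 65*138 + (3 + 11)²*138) = 20884 + ((14²)² + 65*14² + 8970 + 14²*138) = 20884 + (196² + 65*196 + 8970 + 196*138) = 20884 + (38416 + 12740 + 8970 + 27048) = 20884 + 87174 = 108058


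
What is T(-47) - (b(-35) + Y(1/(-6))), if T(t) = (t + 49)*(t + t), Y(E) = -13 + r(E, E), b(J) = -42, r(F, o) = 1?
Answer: -134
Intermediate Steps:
Y(E) = -12 (Y(E) = -13 + 1 = -12)
T(t) = 2*t*(49 + t) (T(t) = (49 + t)*(2*t) = 2*t*(49 + t))
T(-47) - (b(-35) + Y(1/(-6))) = 2*(-47)*(49 - 47) - (-42 - 12) = 2*(-47)*2 - 1*(-54) = -188 + 54 = -134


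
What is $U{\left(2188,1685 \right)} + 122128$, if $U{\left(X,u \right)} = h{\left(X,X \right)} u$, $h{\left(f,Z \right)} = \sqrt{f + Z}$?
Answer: $122128 + 3370 \sqrt{1094} \approx 2.3359 \cdot 10^{5}$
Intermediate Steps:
$h{\left(f,Z \right)} = \sqrt{Z + f}$
$U{\left(X,u \right)} = u \sqrt{2} \sqrt{X}$ ($U{\left(X,u \right)} = \sqrt{X + X} u = \sqrt{2 X} u = \sqrt{2} \sqrt{X} u = u \sqrt{2} \sqrt{X}$)
$U{\left(2188,1685 \right)} + 122128 = 1685 \sqrt{2} \sqrt{2188} + 122128 = 1685 \sqrt{2} \cdot 2 \sqrt{547} + 122128 = 3370 \sqrt{1094} + 122128 = 122128 + 3370 \sqrt{1094}$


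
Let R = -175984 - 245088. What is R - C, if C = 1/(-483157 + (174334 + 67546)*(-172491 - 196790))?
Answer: -37611065371320463/89322171437 ≈ -4.2107e+5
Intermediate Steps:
R = -421072
C = -1/89322171437 (C = 1/(-483157 + 241880*(-369281)) = 1/(-483157 - 89321688280) = 1/(-89322171437) = -1/89322171437 ≈ -1.1195e-11)
R - C = -421072 - 1*(-1/89322171437) = -421072 + 1/89322171437 = -37611065371320463/89322171437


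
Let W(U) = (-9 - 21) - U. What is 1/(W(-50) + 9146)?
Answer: 1/9166 ≈ 0.00010910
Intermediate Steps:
W(U) = -30 - U
1/(W(-50) + 9146) = 1/((-30 - 1*(-50)) + 9146) = 1/((-30 + 50) + 9146) = 1/(20 + 9146) = 1/9166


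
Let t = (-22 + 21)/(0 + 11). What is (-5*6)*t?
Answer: 30/11 ≈ 2.7273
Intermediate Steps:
t = -1/11 ≈ -0.090909
(-5*6)*t = -5*6*(-1/11) = -30*(-1/11) = 30/11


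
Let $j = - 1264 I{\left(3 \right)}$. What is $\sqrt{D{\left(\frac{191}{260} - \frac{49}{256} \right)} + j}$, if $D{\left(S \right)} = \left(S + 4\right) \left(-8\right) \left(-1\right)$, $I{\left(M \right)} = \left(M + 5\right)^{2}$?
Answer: $\frac{i \sqrt{21864450530}}{520} \approx 284.36 i$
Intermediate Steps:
$I{\left(M \right)} = \left(5 + M\right)^{2}$
$D{\left(S \right)} = 32 + 8 S$ ($D{\left(S \right)} = \left(4 + S\right) \left(-8\right) \left(-1\right) = \left(-32 - 8 S\right) \left(-1\right) = 32 + 8 S$)
$j = -80896$ ($j = - 1264 \left(5 + 3\right)^{2} = - 1264 \cdot 8^{2} = \left(-1264\right) 64 = -80896$)
$\sqrt{D{\left(\frac{191}{260} - \frac{49}{256} \right)} + j} = \sqrt{\left(32 + 8 \left(\frac{191}{260} - \frac{49}{256}\right)\right) - 80896} = \sqrt{\left(32 + 8 \cdot \frac{9039}{16640}\right) - 80896} = \sqrt{\left(32 + \frac{9039}{2080}\right) - 80896} = \sqrt{\frac{75599}{2080} - 80896} = \sqrt{- \frac{168188081}{2080}} = \frac{i \sqrt{21864450530}}{520}$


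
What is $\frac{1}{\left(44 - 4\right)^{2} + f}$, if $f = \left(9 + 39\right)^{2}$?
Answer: $\frac{1}{3904} \approx 0.00025615$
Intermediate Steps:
$f = 2304$ ($f = 48^{2} = 2304$)
$\frac{1}{\left(44 - 4\right)^{2} + f} = \frac{1}{\left(44 - 4\right)^{2} + 2304} = \frac{1}{40^{2} + 2304} = \frac{1}{1600 + 2304} = \frac{1}{3904}$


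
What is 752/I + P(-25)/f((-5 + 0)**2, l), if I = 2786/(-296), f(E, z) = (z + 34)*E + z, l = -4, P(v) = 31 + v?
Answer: -41509229/519589 ≈ -79.889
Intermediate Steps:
f(E, z) = z + E*(34 + z) (f(E, z) = (34 + z)*E + z = E*(34 + z) + z = z + E*(34 + z))
I = -1393/148 (I = 2786*(-1/296) = -1393/148 ≈ -9.4122)
752/I + P(-25)/f((-5 + 0)**2, l) = 752/(-1393/148) + (31 - 25)/(-4 + 34*(-5 + 0)**2 + (-5 + 0)**2*(-4)) = 752*(-148/1393) + 6/(-4 + 34*(-5)**2 + (-5)**2*(-4)) = -111296/1393 + 6/(-4 + 34*25 + 25*(-4)) = -111296/1393 + 6/(-4 + 850 - 100) = -111296/1393 + 6/746 = -111296/1393 + 6*(1/746) = -111296/1393 + 3/373 = -41509229/519589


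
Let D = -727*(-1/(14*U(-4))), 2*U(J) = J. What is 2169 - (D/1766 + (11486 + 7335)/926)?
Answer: 49193011853/22894424 ≈ 2148.7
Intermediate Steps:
U(J) = J/2
D = -727/28 (D = -727/(((1/2)*(-4))*(-14)) = -727/((-2*(-14))) = -727/28 ≈ -25.964)
2169 - (D/1766 + (11486 + 7335)/926) = 2169 - (-727/28/1766 + (11486 + 7335)/926) = 2169 - (-727/28*1/1766 + 18821*(1/926)) = 2169 - (-727/49448 + 18821/926) = 2169 - 1*464993803/22894424 = 2169 - 464993803/22894424 = 49193011853/22894424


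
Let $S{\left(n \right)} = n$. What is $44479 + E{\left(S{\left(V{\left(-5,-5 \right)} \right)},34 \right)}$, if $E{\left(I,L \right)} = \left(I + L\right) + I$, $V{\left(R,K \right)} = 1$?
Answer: $44515$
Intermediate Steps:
$E{\left(I,L \right)} = L + 2 I$
$44479 + E{\left(S{\left(V{\left(-5,-5 \right)} \right)},34 \right)} = 44479 + \left(34 + 2 \cdot 1\right) = 44479 + \left(34 + 2\right) = 44479 + 36 = 44515$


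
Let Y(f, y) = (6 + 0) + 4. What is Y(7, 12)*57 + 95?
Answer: 665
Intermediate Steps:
Y(f, y) = 10 (Y(f, y) = 6 + 4 = 10)
Y(7, 12)*57 + 95 = 10*57 + 95 = 570 + 95 = 665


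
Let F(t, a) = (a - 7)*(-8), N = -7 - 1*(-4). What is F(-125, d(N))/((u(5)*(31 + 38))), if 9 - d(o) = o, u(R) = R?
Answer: -8/69 ≈ -0.11594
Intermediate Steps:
N = -3 (N = -7 + 4 = -3)
d(o) = 9 - o
F(t, a) = 56 - 8*a (F(t, a) = (-7 + a)*(-8) = 56 - 8*a)
F(-125, d(N))/((u(5)*(31 + 38))) = (56 - 8*(9 - 1*(-3)))/((5*(31 + 38))) = (56 - 8*(9 + 3))/((5*69)) = (56 - 8*12)/345 = (56 - 96)*(1/345) = -40*1/345 = -8/69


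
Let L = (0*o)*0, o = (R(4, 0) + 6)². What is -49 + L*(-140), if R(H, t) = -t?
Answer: -49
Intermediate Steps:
o = 36 (o = (-1*0 + 6)² = (0 + 6)² = 6² = 36)
L = 0 (L = (0*36)*0 = 0*0 = 0)
-49 + L*(-140) = -49 + 0*(-140) = -49 + 0 = -49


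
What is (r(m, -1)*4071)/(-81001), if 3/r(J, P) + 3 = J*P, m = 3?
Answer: 4071/162002 ≈ 0.025129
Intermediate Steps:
r(J, P) = 3/(-3 + J*P)
(r(m, -1)*4071)/(-81001) = ((3/(-3 + 3*(-1)))*4071)/(-81001) = ((3/(-3 - 3))*4071)*(-1/81001) = ((3/(-6))*4071)*(-1/81001) = ((3*(-1/6))*4071)*(-1/81001) = -1/2*4071*(-1/81001) = -4071/2*(-1/81001) = 4071/162002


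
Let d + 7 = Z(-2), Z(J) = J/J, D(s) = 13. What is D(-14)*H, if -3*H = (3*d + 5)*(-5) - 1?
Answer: -832/3 ≈ -277.33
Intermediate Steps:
Z(J) = 1
d = -6 (d = -7 + 1 = -6)
H = -64/3 (H = -((3*(-6) + 5)*(-5) - 1)/3 = -((-18 + 5)*(-5) - 1)/3 = -(-13*(-5) - 1)/3 = -(65 - 1)/3 = -⅓*64 = -64/3 ≈ -21.333)
D(-14)*H = 13*(-64/3) = -832/3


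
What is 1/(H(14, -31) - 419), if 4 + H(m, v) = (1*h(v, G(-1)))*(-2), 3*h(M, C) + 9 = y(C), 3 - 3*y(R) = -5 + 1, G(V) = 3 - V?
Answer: -9/3767 ≈ -0.0023892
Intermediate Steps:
y(R) = 7/3 (y(R) = 1 - (-5 + 1)/3 = 1 - ⅓*(-4) = 1 + 4/3 = 7/3)
h(M, C) = -20/9 (h(M, C) = -3 + (⅓)*(7/3) = -3 + 7/9 = -20/9)
H(m, v) = 4/9 (H(m, v) = -4 + (1*(-20/9))*(-2) = -4 - 20/9*(-2) = -4 + 40/9 = 4/9)
1/(H(14, -31) - 419) = 1/(4/9 - 419) = 1/(-3767/9) = -9/3767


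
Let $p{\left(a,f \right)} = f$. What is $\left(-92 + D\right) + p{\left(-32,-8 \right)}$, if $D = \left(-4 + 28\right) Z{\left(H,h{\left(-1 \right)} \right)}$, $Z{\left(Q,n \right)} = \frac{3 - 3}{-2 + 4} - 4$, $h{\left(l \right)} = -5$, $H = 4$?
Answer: $-196$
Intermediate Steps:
$Z{\left(Q,n \right)} = -4$ ($Z{\left(Q,n \right)} = \frac{0}{2} - 4 = 0 \cdot \frac{1}{2} - 4 = 0 - 4 = -4$)
$D = -96$ ($D = \left(-4 + 28\right) \left(-4\right) = 24 \left(-4\right) = -96$)
$\left(-92 + D\right) + p{\left(-32,-8 \right)} = \left(-92 - 96\right) - 8 = -188 - 8 = -196$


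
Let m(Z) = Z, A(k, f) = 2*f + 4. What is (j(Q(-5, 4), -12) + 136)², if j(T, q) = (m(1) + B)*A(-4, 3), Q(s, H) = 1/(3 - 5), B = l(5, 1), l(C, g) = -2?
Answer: 15876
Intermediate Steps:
B = -2
A(k, f) = 4 + 2*f
Q(s, H) = -½ (Q(s, H) = 1/(-2) = -½)
j(T, q) = -10 (j(T, q) = (1 - 2)*(4 + 2*3) = -(4 + 6) = -1*10 = -10)
(j(Q(-5, 4), -12) + 136)² = (-10 + 136)² = 126² = 15876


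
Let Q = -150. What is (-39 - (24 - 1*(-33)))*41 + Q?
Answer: -4086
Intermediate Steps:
(-39 - (24 - 1*(-33)))*41 + Q = (-39 - (24 - 1*(-33)))*41 - 150 = (-39 - (24 + 33))*41 - 150 = (-39 - 1*57)*41 - 150 = (-39 - 57)*41 - 150 = -96*41 - 150 = -3936 - 150 = -4086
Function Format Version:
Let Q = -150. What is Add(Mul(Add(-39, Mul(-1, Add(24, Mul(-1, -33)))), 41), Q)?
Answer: -4086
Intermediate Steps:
Add(Mul(Add(-39, Mul(-1, Add(24, Mul(-1, -33)))), 41), Q) = Add(Mul(Add(-39, Mul(-1, Add(24, Mul(-1, -33)))), 41), -150) = Add(Mul(Add(-39, Mul(-1, Add(24, 33))), 41), -150) = Add(Mul(Add(-39, Mul(-1, 57)), 41), -150) = Add(Mul(Add(-39, -57), 41), -150) = Add(Mul(-96, 41), -150) = Add(-3936, -150) = -4086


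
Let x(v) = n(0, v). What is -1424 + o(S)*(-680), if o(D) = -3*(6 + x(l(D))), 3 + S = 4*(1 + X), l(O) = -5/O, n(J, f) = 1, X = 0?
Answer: 12856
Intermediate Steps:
S = 1 (S = -3 + 4*(1 + 0) = -3 + 4*1 = -3 + 4 = 1)
x(v) = 1
o(D) = -21 (o(D) = -3*(6 + 1) = -3*7 = -21)
-1424 + o(S)*(-680) = -1424 - 21*(-680) = -1424 + 14280 = 12856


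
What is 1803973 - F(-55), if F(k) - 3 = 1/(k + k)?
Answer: 198436701/110 ≈ 1.8040e+6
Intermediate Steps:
F(k) = 3 + 1/(2*k) (F(k) = 3 + 1/(k + k) = 3 + 1/(2*k))
1803973 - F(-55) = 1803973 - (3 + (1/2)/(-55)) = 1803973 - (3 + (1/2)*(-1/55)) = 1803973 - (3 - 1/110) = 1803973 - 1*329/110 = 1803973 - 329/110 = 198436701/110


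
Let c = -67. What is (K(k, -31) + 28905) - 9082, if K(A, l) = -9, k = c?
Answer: 19814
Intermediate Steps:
k = -67
(K(k, -31) + 28905) - 9082 = (-9 + 28905) - 9082 = 28896 - 9082 = 19814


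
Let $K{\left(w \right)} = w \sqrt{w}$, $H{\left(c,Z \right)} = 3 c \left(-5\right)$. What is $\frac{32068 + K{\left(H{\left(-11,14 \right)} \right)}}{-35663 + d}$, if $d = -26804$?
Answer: $- \frac{32068}{62467} - \frac{165 \sqrt{165}}{62467} \approx -0.54729$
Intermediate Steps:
$H{\left(c,Z \right)} = - 15 c$
$K{\left(w \right)} = w^{\frac{3}{2}}$
$\frac{32068 + K{\left(H{\left(-11,14 \right)} \right)}}{-35663 + d} = \frac{32068 + \left(\left(-15\right) \left(-11\right)\right)^{\frac{3}{2}}}{-35663 - 26804} = \frac{32068 + 165^{\frac{3}{2}}}{-62467} = \left(32068 + 165 \sqrt{165}\right) \left(- \frac{1}{62467}\right) = - \frac{32068}{62467} - \frac{165 \sqrt{165}}{62467}$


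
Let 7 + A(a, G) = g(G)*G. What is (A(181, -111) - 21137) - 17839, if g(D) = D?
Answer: -26662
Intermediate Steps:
A(a, G) = -7 + G**2 (A(a, G) = -7 + G*G = -7 + G**2)
(A(181, -111) - 21137) - 17839 = ((-7 + (-111)**2) - 21137) - 17839 = ((-7 + 12321) - 21137) - 17839 = (12314 - 21137) - 17839 = -8823 - 17839 = -26662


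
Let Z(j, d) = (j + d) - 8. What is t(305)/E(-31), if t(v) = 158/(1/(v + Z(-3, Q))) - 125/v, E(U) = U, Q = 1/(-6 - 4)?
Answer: -14162916/9455 ≈ -1497.9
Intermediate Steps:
Q = -⅒ (Q = 1/(-10) = -⅒ ≈ -0.10000)
Z(j, d) = -8 + d + j (Z(j, d) = (d + j) - 8 = -8 + d + j)
t(v) = -8769/5 - 125/v + 158*v (t(v) = 158/(1/(v + (-8 - ⅒ - 3))) - 125/v = 158/(1/(v - 111/10)) - 125/v = 158/(1/(-111/10 + v)) - 125/v = 158*(-111/10 + v) - 125/v = (-8769/5 + 158*v) - 125/v = -8769/5 - 125/v + 158*v)
t(305)/E(-31) = (-8769/5 - 125/305 + 158*305)/(-31) = (-8769/5 - 125*1/305 + 48190)*(-1/31) = (-8769/5 - 25/61 + 48190)*(-1/31) = (14162916/305)*(-1/31) = -14162916/9455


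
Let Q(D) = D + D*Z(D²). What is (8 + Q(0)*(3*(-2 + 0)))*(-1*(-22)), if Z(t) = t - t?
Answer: 176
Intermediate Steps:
Z(t) = 0
Q(D) = D (Q(D) = D + D*0 = D + 0 = D)
(8 + Q(0)*(3*(-2 + 0)))*(-1*(-22)) = (8 + 0*(3*(-2 + 0)))*(-1*(-22)) = (8 + 0*(3*(-2)))*22 = (8 + 0*(-6))*22 = (8 + 0)*22 = 8*22 = 176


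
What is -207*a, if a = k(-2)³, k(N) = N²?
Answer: -13248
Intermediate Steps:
a = 64 (a = ((-2)²)³ = 4³ = 64)
-207*a = -207*64 = -13248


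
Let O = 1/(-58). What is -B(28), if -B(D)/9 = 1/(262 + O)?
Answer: 174/5065 ≈ 0.034353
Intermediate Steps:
O = -1/58 ≈ -0.017241
B(D) = -174/5065 (B(D) = -9/(262 - 1/58) = -9/15195/58 = -9*58/15195 = -174/5065)
-B(28) = -1*(-174/5065) = 174/5065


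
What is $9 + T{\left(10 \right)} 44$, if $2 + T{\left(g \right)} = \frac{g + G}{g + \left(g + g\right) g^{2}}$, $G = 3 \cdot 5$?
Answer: $- \frac{15769}{201} \approx -78.453$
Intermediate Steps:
$G = 15$
$T{\left(g \right)} = -2 + \frac{15 + g}{g + 2 g^{3}}$ ($T{\left(g \right)} = -2 + \frac{g + 15}{g + \left(g + g\right) g^{2}} = -2 + \frac{15 + g}{g + 2 g g^{2}} = -2 + \frac{15 + g}{g + 2 g^{3}}$)
$9 + T{\left(10 \right)} 44 = 9 + \frac{15 - 10 - 4 \cdot 10^{3}}{10 + 2 \cdot 10^{3}} \cdot 44 = 9 + \frac{15 - 10 - 4000}{10 + 2 \cdot 1000} \cdot 44 = 9 + \frac{15 - 10 - 4000}{10 + 2000} \cdot 44 = 9 + \frac{1}{2010} \left(-3995\right) 44 = 9 - \frac{17578}{201} = - \frac{15769}{201}$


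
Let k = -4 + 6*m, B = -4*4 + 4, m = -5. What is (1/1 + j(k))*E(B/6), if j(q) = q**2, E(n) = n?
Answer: -2314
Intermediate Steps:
B = -12 (B = -16 + 4 = -12)
k = -34 (k = -4 + 6*(-5) = -4 - 30 = -34)
(1/1 + j(k))*E(B/6) = (1/1 + (-34)**2)*(-12/6) = (1 + 1156)*(-12*1/6) = 1157*(-2) = -2314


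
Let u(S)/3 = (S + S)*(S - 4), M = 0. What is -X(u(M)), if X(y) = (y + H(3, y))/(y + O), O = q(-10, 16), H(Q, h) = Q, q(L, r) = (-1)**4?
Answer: -3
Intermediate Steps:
q(L, r) = 1
u(S) = 6*S*(-4 + S) (u(S) = 3*((S + S)*(S - 4)) = 3*((2*S)*(-4 + S)) = 3*(2*S*(-4 + S)) = 6*S*(-4 + S))
O = 1
X(y) = (3 + y)/(1 + y) (X(y) = (y + 3)/(y + 1) = (3 + y)/(1 + y))
-X(u(M)) = -(3 + 6*0*(-4 + 0))/(1 + 6*0*(-4 + 0)) = -(3 + 6*0*(-4))/(1 + 6*0*(-4)) = -(3 + 0)/(1 + 0) = -3/1 = -3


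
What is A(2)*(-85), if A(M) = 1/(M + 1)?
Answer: -85/3 ≈ -28.333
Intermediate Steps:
A(M) = 1/(1 + M)
A(2)*(-85) = -85/(1 + 2) = -85/3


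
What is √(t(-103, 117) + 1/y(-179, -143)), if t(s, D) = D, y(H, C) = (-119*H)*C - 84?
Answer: √1085630091868966/3046127 ≈ 10.817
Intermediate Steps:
y(H, C) = -84 - 119*C*H (y(H, C) = -119*C*H - 84 = -84 - 119*C*H)
√(t(-103, 117) + 1/y(-179, -143)) = √(117 + 1/(-84 - 119*(-143)*(-179))) = √(117 + 1/(-84 - 3046043)) = √(117 + 1/(-3046127)) = √(117 - 1/3046127) = √(356396858/3046127) = √1085630091868966/3046127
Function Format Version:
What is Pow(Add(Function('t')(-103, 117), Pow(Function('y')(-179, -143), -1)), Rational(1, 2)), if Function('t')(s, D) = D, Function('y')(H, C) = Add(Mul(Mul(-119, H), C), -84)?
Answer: Mul(Rational(1, 3046127), Pow(1085630091868966, Rational(1, 2))) ≈ 10.817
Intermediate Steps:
Function('y')(H, C) = Add(-84, Mul(-119, C, H)) (Function('y')(H, C) = Add(Mul(-119, C, H), -84) = Add(-84, Mul(-119, C, H)))
Pow(Add(Function('t')(-103, 117), Pow(Function('y')(-179, -143), -1)), Rational(1, 2)) = Pow(Add(117, Pow(Add(-84, Mul(-119, -143, -179)), -1)), Rational(1, 2)) = Pow(Add(117, Pow(Add(-84, -3046043), -1)), Rational(1, 2)) = Pow(Add(117, Pow(-3046127, -1)), Rational(1, 2)) = Pow(Add(117, Rational(-1, 3046127)), Rational(1, 2)) = Pow(Rational(356396858, 3046127), Rational(1, 2)) = Mul(Rational(1, 3046127), Pow(1085630091868966, Rational(1, 2)))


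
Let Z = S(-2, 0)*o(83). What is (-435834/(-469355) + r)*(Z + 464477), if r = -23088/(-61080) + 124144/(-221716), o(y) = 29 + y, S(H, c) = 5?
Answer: 4597934267571952444/13242082052155 ≈ 3.4722e+5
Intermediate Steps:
r = -25663922/141066805 (r = -23088*(-1/61080) + 124144*(-1/221716) = 962/2545 - 31036/55429 = -25663922/141066805 ≈ -0.18193)
Z = 560 (Z = 5*(29 + 83) = 5*112 = 560)
(-435834/(-469355) + r)*(Z + 464477) = (-435834/(-469355) - 25663922/141066805)*(560 + 464477) = (-435834*(-1/469355) - 25663922/141066805)*465037 = (435834/469355 - 25663922/141066805)*465037 = (9887243956012/13242082052155)*465037 = 4597934267571952444/13242082052155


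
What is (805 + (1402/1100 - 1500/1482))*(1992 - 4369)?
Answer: -260031670169/135850 ≈ -1.9141e+6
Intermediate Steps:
(805 + (1402/1100 - 1500/1482))*(1992 - 4369) = (805 + (1402*(1/1100) - 1500*1/1482))*(-2377) = (805 + (701/550 - 250/247))*(-2377) = (805 + 35647/135850)*(-2377) = (109394897/135850)*(-2377) = -260031670169/135850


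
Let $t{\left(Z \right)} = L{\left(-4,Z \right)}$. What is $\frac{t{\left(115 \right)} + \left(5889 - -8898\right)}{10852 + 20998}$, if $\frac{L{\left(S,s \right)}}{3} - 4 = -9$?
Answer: $\frac{7386}{15925} \approx 0.4638$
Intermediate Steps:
$L{\left(S,s \right)} = -15$ ($L{\left(S,s \right)} = 12 + 3 \left(-9\right) = 12 - 27 = -15$)
$t{\left(Z \right)} = -15$
$\frac{t{\left(115 \right)} + \left(5889 - -8898\right)}{10852 + 20998} = \frac{-15 + \left(5889 - -8898\right)}{10852 + 20998} = \frac{-15 + \left(5889 + 8898\right)}{31850} = \left(-15 + 14787\right) \frac{1}{31850} = 14772 \cdot \frac{1}{31850} = \frac{7386}{15925}$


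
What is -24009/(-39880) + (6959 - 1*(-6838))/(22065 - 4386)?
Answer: 324893157/235012840 ≈ 1.3824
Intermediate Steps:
-24009/(-39880) + (6959 - 1*(-6838))/(22065 - 4386) = -24009*(-1/39880) + (6959 + 6838)/17679 = 24009/39880 + 13797*(1/17679) = 24009/39880 + 4599/5893 = 324893157/235012840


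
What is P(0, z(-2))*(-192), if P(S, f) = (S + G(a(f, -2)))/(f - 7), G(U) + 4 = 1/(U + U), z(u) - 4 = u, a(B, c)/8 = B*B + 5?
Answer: -460/3 ≈ -153.33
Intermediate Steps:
a(B, c) = 40 + 8*B**2 (a(B, c) = 8*(B*B + 5) = 8*(B**2 + 5) = 8*(5 + B**2) = 40 + 8*B**2)
z(u) = 4 + u
G(U) = -4 + 1/(2*U) (G(U) = -4 + 1/(U + U) = -4 + 1/(2*U))
P(S, f) = (-4 + S + 1/(2*(40 + 8*f**2)))/(-7 + f) (P(S, f) = (S + (-4 + 1/(2*(40 + 8*f**2))))/(f - 7) = (-4 + S + 1/(2*(40 + 8*f**2)))/(-7 + f))
P(0, z(-2))*(-192) = ((1/16 + (-4 + 0)*(5 + (4 - 2)**2))/((-7 + (4 - 2))*(5 + (4 - 2)**2)))*(-192) = ((1/16 - 4*(5 + 2**2))/((-7 + 2)*(5 + 2**2)))*(-192) = ((1/16 - 4*(5 + 4))/((-5)*(5 + 4)))*(-192) = -1/5*(1/16 - 4*9)/9*(-192) = -1/5*1/9*(1/16 - 36)*(-192) = -1/5*1/9*(-575/16)*(-192) = (115/144)*(-192) = -460/3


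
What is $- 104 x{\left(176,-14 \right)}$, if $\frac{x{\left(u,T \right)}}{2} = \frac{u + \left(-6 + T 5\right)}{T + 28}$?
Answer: $- \frac{10400}{7} \approx -1485.7$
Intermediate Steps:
$x{\left(u,T \right)} = \frac{2 \left(-6 + u + 5 T\right)}{28 + T}$ ($x{\left(u,T \right)} = 2 \frac{u + \left(-6 + T 5\right)}{T + 28} = 2 \frac{u + \left(-6 + 5 T\right)}{28 + T} = 2 \frac{-6 + u + 5 T}{28 + T} = \frac{2 \left(-6 + u + 5 T\right)}{28 + T}$)
$- 104 x{\left(176,-14 \right)} = - 104 \frac{2 \left(-6 + 176 + 5 \left(-14\right)\right)}{28 - 14} = - 104 \frac{2 \left(-6 + 176 - 70\right)}{14} = - 104 \cdot 2 \cdot \frac{1}{14} \cdot 100 = \left(-104\right) \frac{100}{7} = - \frac{10400}{7}$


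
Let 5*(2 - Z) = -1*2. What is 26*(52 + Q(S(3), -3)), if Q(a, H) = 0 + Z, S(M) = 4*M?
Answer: 7072/5 ≈ 1414.4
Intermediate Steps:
Z = 12/5 (Z = 2 - (-1)*2/5 = 2 - 1/5*(-2) = 2 + 2/5 = 12/5 ≈ 2.4000)
Q(a, H) = 12/5 (Q(a, H) = 0 + 12/5 = 12/5)
26*(52 + Q(S(3), -3)) = 26*(52 + 12/5) = 26*(272/5) = 7072/5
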